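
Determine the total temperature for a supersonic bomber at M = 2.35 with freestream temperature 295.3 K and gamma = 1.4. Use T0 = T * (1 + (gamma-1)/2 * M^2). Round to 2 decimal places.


Step 1: (gamma-1)/2 = 0.2
Step 2: M^2 = 5.5225
Step 3: 1 + 0.2 * 5.5225 = 2.1045
Step 4: T0 = 295.3 * 2.1045 = 621.46 K

621.46


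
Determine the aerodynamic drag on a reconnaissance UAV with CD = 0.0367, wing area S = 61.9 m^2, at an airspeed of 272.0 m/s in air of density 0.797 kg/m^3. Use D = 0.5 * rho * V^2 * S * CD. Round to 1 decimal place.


Step 1: Dynamic pressure q = 0.5 * 0.797 * 272.0^2 = 29482.624 Pa
Step 2: Drag D = q * S * CD = 29482.624 * 61.9 * 0.0367
Step 3: D = 66976.6 N

66976.6


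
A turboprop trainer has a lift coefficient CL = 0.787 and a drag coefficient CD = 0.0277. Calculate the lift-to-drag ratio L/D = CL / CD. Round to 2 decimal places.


Step 1: L/D = CL / CD = 0.787 / 0.0277
Step 2: L/D = 28.41

28.41


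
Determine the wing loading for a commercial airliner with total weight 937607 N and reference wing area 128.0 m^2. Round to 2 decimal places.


Step 1: Wing loading = W / S = 937607 / 128.0
Step 2: Wing loading = 7325.05 N/m^2

7325.05


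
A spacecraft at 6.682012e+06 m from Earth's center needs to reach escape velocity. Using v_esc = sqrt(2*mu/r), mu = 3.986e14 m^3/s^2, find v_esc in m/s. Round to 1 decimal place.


Step 1: 2*mu/r = 2 * 3.986e14 / 6.682012e+06 = 119305382.8697
Step 2: v_esc = sqrt(119305382.8697) = 10922.7 m/s

10922.7


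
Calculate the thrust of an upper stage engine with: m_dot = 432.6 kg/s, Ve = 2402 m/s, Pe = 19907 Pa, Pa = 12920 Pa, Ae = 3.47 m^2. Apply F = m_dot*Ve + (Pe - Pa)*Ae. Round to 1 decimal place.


Step 1: Momentum thrust = m_dot * Ve = 432.6 * 2402 = 1039105.2 N
Step 2: Pressure thrust = (Pe - Pa) * Ae = (19907 - 12920) * 3.47 = 24244.89 N
Step 3: Total thrust F = 1039105.2 + 24244.89 = 1063350.1 N

1063350.1


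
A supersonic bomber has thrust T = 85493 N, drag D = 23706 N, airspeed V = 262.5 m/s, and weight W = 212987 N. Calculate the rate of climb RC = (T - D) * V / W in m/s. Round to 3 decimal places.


Step 1: Excess thrust = T - D = 85493 - 23706 = 61787 N
Step 2: Excess power = 61787 * 262.5 = 16219087.5 W
Step 3: RC = 16219087.5 / 212987 = 76.151 m/s

76.151


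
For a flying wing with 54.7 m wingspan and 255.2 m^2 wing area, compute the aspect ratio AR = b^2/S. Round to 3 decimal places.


Step 1: b^2 = 54.7^2 = 2992.09
Step 2: AR = 2992.09 / 255.2 = 11.724

11.724


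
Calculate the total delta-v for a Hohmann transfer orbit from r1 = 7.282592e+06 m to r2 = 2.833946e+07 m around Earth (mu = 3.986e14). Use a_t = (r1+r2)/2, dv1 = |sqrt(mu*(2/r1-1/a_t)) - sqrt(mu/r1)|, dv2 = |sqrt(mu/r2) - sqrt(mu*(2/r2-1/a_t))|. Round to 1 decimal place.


Step 1: Transfer semi-major axis a_t = (7.282592e+06 + 2.833946e+07) / 2 = 1.781103e+07 m
Step 2: v1 (circular at r1) = sqrt(mu/r1) = 7398.19 m/s
Step 3: v_t1 = sqrt(mu*(2/r1 - 1/a_t)) = 9332.05 m/s
Step 4: dv1 = |9332.05 - 7398.19| = 1933.86 m/s
Step 5: v2 (circular at r2) = 3750.36 m/s, v_t2 = 2398.12 m/s
Step 6: dv2 = |3750.36 - 2398.12| = 1352.24 m/s
Step 7: Total delta-v = 1933.86 + 1352.24 = 3286.1 m/s

3286.1


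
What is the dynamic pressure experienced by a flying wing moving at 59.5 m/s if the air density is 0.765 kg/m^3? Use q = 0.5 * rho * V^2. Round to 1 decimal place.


Step 1: V^2 = 59.5^2 = 3540.25
Step 2: q = 0.5 * 0.765 * 3540.25
Step 3: q = 1354.1 Pa

1354.1


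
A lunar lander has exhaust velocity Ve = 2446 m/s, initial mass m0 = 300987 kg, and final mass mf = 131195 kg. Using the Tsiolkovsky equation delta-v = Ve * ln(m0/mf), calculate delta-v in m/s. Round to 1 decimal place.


Step 1: Mass ratio m0/mf = 300987 / 131195 = 2.294196
Step 2: ln(2.294196) = 0.830382
Step 3: delta-v = 2446 * 0.830382 = 2031.1 m/s

2031.1


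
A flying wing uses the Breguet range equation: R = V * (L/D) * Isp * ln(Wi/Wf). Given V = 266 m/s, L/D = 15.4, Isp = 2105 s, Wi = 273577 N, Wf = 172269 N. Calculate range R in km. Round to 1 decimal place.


Step 1: Coefficient = V * (L/D) * Isp = 266 * 15.4 * 2105 = 8622922.0 m
Step 2: Wi/Wf = 273577 / 172269 = 1.58808
Step 3: ln(1.58808) = 0.462526
Step 4: R = 8622922.0 * 0.462526 = 3988324.8 m = 3988.3 km

3988.3


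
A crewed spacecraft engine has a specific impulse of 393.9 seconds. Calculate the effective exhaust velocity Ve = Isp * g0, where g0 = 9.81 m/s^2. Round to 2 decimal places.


Step 1: Ve = Isp * g0 = 393.9 * 9.81
Step 2: Ve = 3864.16 m/s

3864.16


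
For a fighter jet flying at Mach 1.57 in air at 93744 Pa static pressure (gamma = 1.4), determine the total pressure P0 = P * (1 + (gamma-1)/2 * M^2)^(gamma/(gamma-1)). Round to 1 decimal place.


Step 1: (gamma-1)/2 * M^2 = 0.2 * 2.4649 = 0.49298
Step 2: 1 + 0.49298 = 1.49298
Step 3: Exponent gamma/(gamma-1) = 3.5
Step 4: P0 = 93744 * 1.49298^3.5 = 381182.1 Pa

381182.1


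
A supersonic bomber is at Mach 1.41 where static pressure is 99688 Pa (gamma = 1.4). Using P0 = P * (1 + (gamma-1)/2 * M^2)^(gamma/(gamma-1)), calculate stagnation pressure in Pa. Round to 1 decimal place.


Step 1: (gamma-1)/2 * M^2 = 0.2 * 1.9881 = 0.39762
Step 2: 1 + 0.39762 = 1.39762
Step 3: Exponent gamma/(gamma-1) = 3.5
Step 4: P0 = 99688 * 1.39762^3.5 = 321739.8 Pa

321739.8


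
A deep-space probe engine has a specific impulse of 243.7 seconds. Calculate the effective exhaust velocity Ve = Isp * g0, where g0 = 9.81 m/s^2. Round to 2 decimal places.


Step 1: Ve = Isp * g0 = 243.7 * 9.81
Step 2: Ve = 2390.70 m/s

2390.70


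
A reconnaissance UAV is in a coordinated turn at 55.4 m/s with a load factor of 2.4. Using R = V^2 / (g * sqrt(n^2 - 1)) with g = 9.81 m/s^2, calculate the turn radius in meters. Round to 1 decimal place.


Step 1: V^2 = 55.4^2 = 3069.16
Step 2: n^2 - 1 = 2.4^2 - 1 = 4.76
Step 3: sqrt(4.76) = 2.181742
Step 4: R = 3069.16 / (9.81 * 2.181742) = 143.4 m

143.4


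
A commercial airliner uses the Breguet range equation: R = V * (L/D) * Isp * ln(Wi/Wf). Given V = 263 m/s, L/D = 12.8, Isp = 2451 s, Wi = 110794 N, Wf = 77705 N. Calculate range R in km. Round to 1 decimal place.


Step 1: Coefficient = V * (L/D) * Isp = 263 * 12.8 * 2451 = 8251046.4 m
Step 2: Wi/Wf = 110794 / 77705 = 1.425828
Step 3: ln(1.425828) = 0.354753
Step 4: R = 8251046.4 * 0.354753 = 2927083.6 m = 2927.1 km

2927.1


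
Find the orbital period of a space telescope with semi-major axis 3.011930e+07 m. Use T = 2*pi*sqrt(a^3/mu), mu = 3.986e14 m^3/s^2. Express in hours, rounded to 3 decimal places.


Step 1: a^3 / mu = 2.732339e+22 / 3.986e14 = 6.854840e+07
Step 2: sqrt(6.854840e+07) = 8279.3962 s
Step 3: T = 2*pi * 8279.3962 = 52020.98 s
Step 4: T in hours = 52020.98 / 3600 = 14.450 hours

14.450


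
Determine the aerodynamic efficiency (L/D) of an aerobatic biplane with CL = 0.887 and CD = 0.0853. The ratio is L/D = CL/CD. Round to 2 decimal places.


Step 1: L/D = CL / CD = 0.887 / 0.0853
Step 2: L/D = 10.40

10.40


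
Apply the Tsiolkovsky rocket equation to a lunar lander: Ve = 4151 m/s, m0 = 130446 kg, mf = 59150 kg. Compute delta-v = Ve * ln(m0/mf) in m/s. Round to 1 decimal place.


Step 1: Mass ratio m0/mf = 130446 / 59150 = 2.205342
Step 2: ln(2.205342) = 0.790883
Step 3: delta-v = 4151 * 0.790883 = 3283.0 m/s

3283.0


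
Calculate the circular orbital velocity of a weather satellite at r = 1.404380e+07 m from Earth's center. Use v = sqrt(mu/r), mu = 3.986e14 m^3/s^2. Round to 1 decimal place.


Step 1: mu / r = 3.986e14 / 1.404380e+07 = 28382631.4815
Step 2: v = sqrt(28382631.4815) = 5327.5 m/s

5327.5


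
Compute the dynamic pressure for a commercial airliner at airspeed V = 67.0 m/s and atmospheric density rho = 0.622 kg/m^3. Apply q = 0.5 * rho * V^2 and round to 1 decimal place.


Step 1: V^2 = 67.0^2 = 4489.0
Step 2: q = 0.5 * 0.622 * 4489.0
Step 3: q = 1396.1 Pa

1396.1


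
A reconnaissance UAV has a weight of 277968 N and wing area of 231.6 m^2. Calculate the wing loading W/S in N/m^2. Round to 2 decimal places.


Step 1: Wing loading = W / S = 277968 / 231.6
Step 2: Wing loading = 1200.21 N/m^2

1200.21


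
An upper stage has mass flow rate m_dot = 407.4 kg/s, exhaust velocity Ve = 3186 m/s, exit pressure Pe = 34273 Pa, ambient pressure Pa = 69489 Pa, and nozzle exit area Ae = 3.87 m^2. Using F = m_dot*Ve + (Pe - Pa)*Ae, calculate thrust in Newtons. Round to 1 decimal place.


Step 1: Momentum thrust = m_dot * Ve = 407.4 * 3186 = 1297976.4 N
Step 2: Pressure thrust = (Pe - Pa) * Ae = (34273 - 69489) * 3.87 = -136285.92 N
Step 3: Total thrust F = 1297976.4 + -136285.92 = 1161690.5 N

1161690.5


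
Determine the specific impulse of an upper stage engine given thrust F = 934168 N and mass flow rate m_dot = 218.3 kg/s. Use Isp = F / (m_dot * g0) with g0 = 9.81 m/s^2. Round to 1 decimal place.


Step 1: m_dot * g0 = 218.3 * 9.81 = 2141.52
Step 2: Isp = 934168 / 2141.52 = 436.2 s

436.2


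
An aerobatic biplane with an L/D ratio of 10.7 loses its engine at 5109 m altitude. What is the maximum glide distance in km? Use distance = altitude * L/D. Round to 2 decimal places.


Step 1: Glide distance = altitude * L/D = 5109 * 10.7 = 54666.3 m
Step 2: Convert to km: 54666.3 / 1000 = 54.67 km

54.67


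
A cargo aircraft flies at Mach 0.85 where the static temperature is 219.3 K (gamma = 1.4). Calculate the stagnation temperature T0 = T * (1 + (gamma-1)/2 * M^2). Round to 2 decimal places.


Step 1: (gamma-1)/2 = 0.2
Step 2: M^2 = 0.7225
Step 3: 1 + 0.2 * 0.7225 = 1.1445
Step 4: T0 = 219.3 * 1.1445 = 250.99 K

250.99


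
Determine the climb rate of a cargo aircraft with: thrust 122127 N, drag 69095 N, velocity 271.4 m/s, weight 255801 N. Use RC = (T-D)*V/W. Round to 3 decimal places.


Step 1: Excess thrust = T - D = 122127 - 69095 = 53032 N
Step 2: Excess power = 53032 * 271.4 = 14392884.8 W
Step 3: RC = 14392884.8 / 255801 = 56.266 m/s

56.266


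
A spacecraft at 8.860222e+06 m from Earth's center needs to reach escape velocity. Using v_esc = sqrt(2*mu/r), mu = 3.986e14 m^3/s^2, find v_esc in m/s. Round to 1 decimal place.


Step 1: 2*mu/r = 2 * 3.986e14 / 8.860222e+06 = 89975172.1797
Step 2: v_esc = sqrt(89975172.1797) = 9485.5 m/s

9485.5


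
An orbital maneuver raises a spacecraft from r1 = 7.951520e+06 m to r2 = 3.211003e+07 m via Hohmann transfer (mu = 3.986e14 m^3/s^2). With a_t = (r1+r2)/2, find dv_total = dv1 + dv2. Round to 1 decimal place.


Step 1: Transfer semi-major axis a_t = (7.951520e+06 + 3.211003e+07) / 2 = 2.003078e+07 m
Step 2: v1 (circular at r1) = sqrt(mu/r1) = 7080.17 m/s
Step 3: v_t1 = sqrt(mu*(2/r1 - 1/a_t)) = 8964.27 m/s
Step 4: dv1 = |8964.27 - 7080.17| = 1884.1 m/s
Step 5: v2 (circular at r2) = 3523.29 m/s, v_t2 = 2219.85 m/s
Step 6: dv2 = |3523.29 - 2219.85| = 1303.43 m/s
Step 7: Total delta-v = 1884.1 + 1303.43 = 3187.5 m/s

3187.5


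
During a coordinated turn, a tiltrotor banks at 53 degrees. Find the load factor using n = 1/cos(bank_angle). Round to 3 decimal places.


Step 1: Convert 53 degrees to radians = 0.925025
Step 2: cos(53 deg) = 0.601815
Step 3: n = 1 / 0.601815 = 1.662

1.662


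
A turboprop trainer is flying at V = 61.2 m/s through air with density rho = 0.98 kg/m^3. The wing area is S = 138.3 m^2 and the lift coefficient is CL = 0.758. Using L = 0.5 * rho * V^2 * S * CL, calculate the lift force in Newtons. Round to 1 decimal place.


Step 1: Calculate dynamic pressure q = 0.5 * 0.98 * 61.2^2 = 0.5 * 0.98 * 3745.44 = 1835.2656 Pa
Step 2: Multiply by wing area and lift coefficient: L = 1835.2656 * 138.3 * 0.758
Step 3: L = 253817.2325 * 0.758 = 192393.5 N

192393.5


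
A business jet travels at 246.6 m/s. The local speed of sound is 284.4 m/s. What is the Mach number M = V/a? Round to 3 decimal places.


Step 1: M = V / a = 246.6 / 284.4
Step 2: M = 0.867

0.867


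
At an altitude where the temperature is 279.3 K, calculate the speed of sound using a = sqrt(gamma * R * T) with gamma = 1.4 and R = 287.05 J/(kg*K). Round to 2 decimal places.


Step 1: gamma * R * T = 1.4 * 287.05 * 279.3 = 112242.291
Step 2: a = sqrt(112242.291) = 335.03 m/s

335.03


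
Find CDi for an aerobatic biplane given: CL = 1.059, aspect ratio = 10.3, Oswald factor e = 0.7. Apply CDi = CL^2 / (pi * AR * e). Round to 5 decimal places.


Step 1: CL^2 = 1.059^2 = 1.121481
Step 2: pi * AR * e = 3.14159 * 10.3 * 0.7 = 22.650883
Step 3: CDi = 1.121481 / 22.650883 = 0.04951

0.04951


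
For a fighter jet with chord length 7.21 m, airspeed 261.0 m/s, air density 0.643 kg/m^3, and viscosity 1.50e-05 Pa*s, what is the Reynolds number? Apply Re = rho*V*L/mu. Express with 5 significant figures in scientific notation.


Step 1: Numerator = rho * V * L = 0.643 * 261.0 * 7.21 = 1210.00383
Step 2: Re = 1210.00383 / 1.50e-05
Step 3: Re = 8.0667e+07

8.0667e+07


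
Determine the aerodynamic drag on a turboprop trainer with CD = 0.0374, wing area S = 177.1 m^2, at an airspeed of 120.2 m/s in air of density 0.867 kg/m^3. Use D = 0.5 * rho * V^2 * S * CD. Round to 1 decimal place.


Step 1: Dynamic pressure q = 0.5 * 0.867 * 120.2^2 = 6263.2253 Pa
Step 2: Drag D = q * S * CD = 6263.2253 * 177.1 * 0.0374
Step 3: D = 41484.7 N

41484.7


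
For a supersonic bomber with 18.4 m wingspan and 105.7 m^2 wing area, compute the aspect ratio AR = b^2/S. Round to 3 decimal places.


Step 1: b^2 = 18.4^2 = 338.56
Step 2: AR = 338.56 / 105.7 = 3.203

3.203


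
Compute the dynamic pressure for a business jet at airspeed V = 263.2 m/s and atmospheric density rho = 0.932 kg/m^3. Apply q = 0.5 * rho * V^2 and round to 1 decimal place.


Step 1: V^2 = 263.2^2 = 69274.24
Step 2: q = 0.5 * 0.932 * 69274.24
Step 3: q = 32281.8 Pa

32281.8


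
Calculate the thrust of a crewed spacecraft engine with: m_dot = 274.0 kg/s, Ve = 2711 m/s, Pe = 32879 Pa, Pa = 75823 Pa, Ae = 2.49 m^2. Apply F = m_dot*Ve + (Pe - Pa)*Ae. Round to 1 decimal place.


Step 1: Momentum thrust = m_dot * Ve = 274.0 * 2711 = 742814.0 N
Step 2: Pressure thrust = (Pe - Pa) * Ae = (32879 - 75823) * 2.49 = -106930.56 N
Step 3: Total thrust F = 742814.0 + -106930.56 = 635883.4 N

635883.4


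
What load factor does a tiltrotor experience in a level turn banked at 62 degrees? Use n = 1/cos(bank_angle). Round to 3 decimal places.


Step 1: Convert 62 degrees to radians = 1.082104
Step 2: cos(62 deg) = 0.469472
Step 3: n = 1 / 0.469472 = 2.130

2.130


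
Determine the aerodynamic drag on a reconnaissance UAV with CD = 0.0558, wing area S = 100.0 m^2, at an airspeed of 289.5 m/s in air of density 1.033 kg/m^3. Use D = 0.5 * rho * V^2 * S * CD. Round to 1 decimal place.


Step 1: Dynamic pressure q = 0.5 * 1.033 * 289.5^2 = 43287.9941 Pa
Step 2: Drag D = q * S * CD = 43287.9941 * 100.0 * 0.0558
Step 3: D = 241547.0 N

241547.0


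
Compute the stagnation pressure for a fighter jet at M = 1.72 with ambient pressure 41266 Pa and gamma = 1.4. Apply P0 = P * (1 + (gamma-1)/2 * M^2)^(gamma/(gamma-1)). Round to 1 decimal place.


Step 1: (gamma-1)/2 * M^2 = 0.2 * 2.9584 = 0.59168
Step 2: 1 + 0.59168 = 1.59168
Step 3: Exponent gamma/(gamma-1) = 3.5
Step 4: P0 = 41266 * 1.59168^3.5 = 209936.3 Pa

209936.3


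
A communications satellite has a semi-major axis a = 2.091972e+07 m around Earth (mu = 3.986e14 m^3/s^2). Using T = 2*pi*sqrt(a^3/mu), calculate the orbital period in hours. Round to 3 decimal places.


Step 1: a^3 / mu = 9.155195e+21 / 3.986e14 = 2.296838e+07
Step 2: sqrt(2.296838e+07) = 4792.5335 s
Step 3: T = 2*pi * 4792.5335 = 30112.38 s
Step 4: T in hours = 30112.38 / 3600 = 8.365 hours

8.365


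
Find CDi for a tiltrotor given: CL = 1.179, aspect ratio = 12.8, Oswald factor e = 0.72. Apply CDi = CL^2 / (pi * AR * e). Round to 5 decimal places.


Step 1: CL^2 = 1.179^2 = 1.390041
Step 2: pi * AR * e = 3.14159 * 12.8 * 0.72 = 28.952918
Step 3: CDi = 1.390041 / 28.952918 = 0.04801

0.04801


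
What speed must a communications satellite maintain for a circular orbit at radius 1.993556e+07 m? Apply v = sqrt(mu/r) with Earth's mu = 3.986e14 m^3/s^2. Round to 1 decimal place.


Step 1: mu / r = 3.986e14 / 1.993556e+07 = 19994422.0278
Step 2: v = sqrt(19994422.0278) = 4471.5 m/s

4471.5


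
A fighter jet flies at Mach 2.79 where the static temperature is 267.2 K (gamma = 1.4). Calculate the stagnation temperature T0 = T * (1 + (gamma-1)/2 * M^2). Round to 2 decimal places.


Step 1: (gamma-1)/2 = 0.2
Step 2: M^2 = 7.7841
Step 3: 1 + 0.2 * 7.7841 = 2.55682
Step 4: T0 = 267.2 * 2.55682 = 683.18 K

683.18


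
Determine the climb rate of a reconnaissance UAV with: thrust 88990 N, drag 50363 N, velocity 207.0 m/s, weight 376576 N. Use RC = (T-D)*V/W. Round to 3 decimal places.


Step 1: Excess thrust = T - D = 88990 - 50363 = 38627 N
Step 2: Excess power = 38627 * 207.0 = 7995789.0 W
Step 3: RC = 7995789.0 / 376576 = 21.233 m/s

21.233


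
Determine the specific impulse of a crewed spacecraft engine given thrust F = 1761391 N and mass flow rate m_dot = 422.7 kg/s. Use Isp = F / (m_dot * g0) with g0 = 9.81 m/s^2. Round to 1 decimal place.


Step 1: m_dot * g0 = 422.7 * 9.81 = 4146.69
Step 2: Isp = 1761391 / 4146.69 = 424.8 s

424.8


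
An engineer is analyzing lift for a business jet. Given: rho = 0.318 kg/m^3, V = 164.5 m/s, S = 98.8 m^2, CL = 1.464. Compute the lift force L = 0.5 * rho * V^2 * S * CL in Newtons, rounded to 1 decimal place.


Step 1: Calculate dynamic pressure q = 0.5 * 0.318 * 164.5^2 = 0.5 * 0.318 * 27060.25 = 4302.5797 Pa
Step 2: Multiply by wing area and lift coefficient: L = 4302.5797 * 98.8 * 1.464
Step 3: L = 425094.8793 * 1.464 = 622338.9 N

622338.9


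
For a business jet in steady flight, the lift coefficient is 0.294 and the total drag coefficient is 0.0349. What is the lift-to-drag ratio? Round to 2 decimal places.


Step 1: L/D = CL / CD = 0.294 / 0.0349
Step 2: L/D = 8.42

8.42


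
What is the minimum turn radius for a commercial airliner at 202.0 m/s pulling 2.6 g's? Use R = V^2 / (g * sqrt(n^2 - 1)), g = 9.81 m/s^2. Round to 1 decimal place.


Step 1: V^2 = 202.0^2 = 40804.0
Step 2: n^2 - 1 = 2.6^2 - 1 = 5.76
Step 3: sqrt(5.76) = 2.4
Step 4: R = 40804.0 / (9.81 * 2.4) = 1733.1 m

1733.1


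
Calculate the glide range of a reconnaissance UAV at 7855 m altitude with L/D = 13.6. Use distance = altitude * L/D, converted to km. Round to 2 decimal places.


Step 1: Glide distance = altitude * L/D = 7855 * 13.6 = 106828.0 m
Step 2: Convert to km: 106828.0 / 1000 = 106.83 km

106.83


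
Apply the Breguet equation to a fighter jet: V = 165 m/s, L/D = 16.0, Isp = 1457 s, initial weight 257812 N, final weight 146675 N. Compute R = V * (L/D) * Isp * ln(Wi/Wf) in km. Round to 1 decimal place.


Step 1: Coefficient = V * (L/D) * Isp = 165 * 16.0 * 1457 = 3846480.0 m
Step 2: Wi/Wf = 257812 / 146675 = 1.757709
Step 3: ln(1.757709) = 0.564011
Step 4: R = 3846480.0 * 0.564011 = 2169458.5 m = 2169.5 km

2169.5


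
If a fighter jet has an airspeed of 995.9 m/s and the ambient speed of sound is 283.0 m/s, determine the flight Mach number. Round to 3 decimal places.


Step 1: M = V / a = 995.9 / 283.0
Step 2: M = 3.519

3.519


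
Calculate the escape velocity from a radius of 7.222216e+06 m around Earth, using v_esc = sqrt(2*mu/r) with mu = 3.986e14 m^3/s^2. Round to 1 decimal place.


Step 1: 2*mu/r = 2 * 3.986e14 / 7.222216e+06 = 110381633.5596
Step 2: v_esc = sqrt(110381633.5596) = 10506.3 m/s

10506.3


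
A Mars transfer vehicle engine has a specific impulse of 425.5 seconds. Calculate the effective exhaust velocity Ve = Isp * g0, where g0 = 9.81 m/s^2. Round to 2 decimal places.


Step 1: Ve = Isp * g0 = 425.5 * 9.81
Step 2: Ve = 4174.16 m/s

4174.16


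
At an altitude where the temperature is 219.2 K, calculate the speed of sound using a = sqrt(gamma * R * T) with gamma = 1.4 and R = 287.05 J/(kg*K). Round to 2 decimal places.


Step 1: gamma * R * T = 1.4 * 287.05 * 219.2 = 88089.904
Step 2: a = sqrt(88089.904) = 296.80 m/s

296.80


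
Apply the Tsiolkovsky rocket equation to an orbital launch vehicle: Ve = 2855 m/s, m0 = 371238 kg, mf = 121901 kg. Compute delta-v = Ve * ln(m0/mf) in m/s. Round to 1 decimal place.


Step 1: Mass ratio m0/mf = 371238 / 121901 = 3.045406
Step 2: ln(3.045406) = 1.113634
Step 3: delta-v = 2855 * 1.113634 = 3179.4 m/s

3179.4


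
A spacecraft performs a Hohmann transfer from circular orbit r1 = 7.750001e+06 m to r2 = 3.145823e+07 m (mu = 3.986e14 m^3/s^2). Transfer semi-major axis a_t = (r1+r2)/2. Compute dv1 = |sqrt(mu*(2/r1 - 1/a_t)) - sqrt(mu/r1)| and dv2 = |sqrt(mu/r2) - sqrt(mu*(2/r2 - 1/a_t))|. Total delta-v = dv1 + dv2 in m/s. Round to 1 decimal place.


Step 1: Transfer semi-major axis a_t = (7.750001e+06 + 3.145823e+07) / 2 = 1.960412e+07 m
Step 2: v1 (circular at r1) = sqrt(mu/r1) = 7171.63 m/s
Step 3: v_t1 = sqrt(mu*(2/r1 - 1/a_t)) = 9084.71 m/s
Step 4: dv1 = |9084.71 - 7171.63| = 1913.09 m/s
Step 5: v2 (circular at r2) = 3559.6 m/s, v_t2 = 2238.1 m/s
Step 6: dv2 = |3559.6 - 2238.1| = 1321.51 m/s
Step 7: Total delta-v = 1913.09 + 1321.51 = 3234.6 m/s

3234.6


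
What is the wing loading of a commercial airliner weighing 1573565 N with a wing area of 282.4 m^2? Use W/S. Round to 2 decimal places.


Step 1: Wing loading = W / S = 1573565 / 282.4
Step 2: Wing loading = 5572.11 N/m^2

5572.11


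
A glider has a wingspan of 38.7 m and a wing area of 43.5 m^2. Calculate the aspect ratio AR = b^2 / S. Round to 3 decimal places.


Step 1: b^2 = 38.7^2 = 1497.69
Step 2: AR = 1497.69 / 43.5 = 34.430

34.430


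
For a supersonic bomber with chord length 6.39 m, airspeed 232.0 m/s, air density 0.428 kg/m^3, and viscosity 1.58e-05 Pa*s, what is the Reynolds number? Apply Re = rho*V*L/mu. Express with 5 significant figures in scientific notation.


Step 1: Numerator = rho * V * L = 0.428 * 232.0 * 6.39 = 634.50144
Step 2: Re = 634.50144 / 1.58e-05
Step 3: Re = 4.0158e+07

4.0158e+07


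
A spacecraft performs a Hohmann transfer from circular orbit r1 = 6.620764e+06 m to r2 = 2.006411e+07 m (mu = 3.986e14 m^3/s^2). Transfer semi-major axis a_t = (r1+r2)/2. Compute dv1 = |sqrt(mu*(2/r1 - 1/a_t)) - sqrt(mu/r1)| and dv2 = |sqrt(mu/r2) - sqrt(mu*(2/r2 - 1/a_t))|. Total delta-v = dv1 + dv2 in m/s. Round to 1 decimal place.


Step 1: Transfer semi-major axis a_t = (6.620764e+06 + 2.006411e+07) / 2 = 1.334244e+07 m
Step 2: v1 (circular at r1) = sqrt(mu/r1) = 7759.16 m/s
Step 3: v_t1 = sqrt(mu*(2/r1 - 1/a_t)) = 9514.96 m/s
Step 4: dv1 = |9514.96 - 7759.16| = 1755.8 m/s
Step 5: v2 (circular at r2) = 4457.16 m/s, v_t2 = 3139.75 m/s
Step 6: dv2 = |4457.16 - 3139.75| = 1317.41 m/s
Step 7: Total delta-v = 1755.8 + 1317.41 = 3073.2 m/s

3073.2


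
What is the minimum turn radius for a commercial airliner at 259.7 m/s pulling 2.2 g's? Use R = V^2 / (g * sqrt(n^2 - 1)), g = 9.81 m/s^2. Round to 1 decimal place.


Step 1: V^2 = 259.7^2 = 67444.09
Step 2: n^2 - 1 = 2.2^2 - 1 = 3.84
Step 3: sqrt(3.84) = 1.959592
Step 4: R = 67444.09 / (9.81 * 1.959592) = 3508.4 m

3508.4


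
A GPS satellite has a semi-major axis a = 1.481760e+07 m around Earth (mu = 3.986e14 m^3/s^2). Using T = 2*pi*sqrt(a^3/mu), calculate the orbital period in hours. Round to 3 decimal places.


Step 1: a^3 / mu = 3.253371e+21 / 3.986e14 = 8.161995e+06
Step 2: sqrt(8.161995e+06) = 2856.9205 s
Step 3: T = 2*pi * 2856.9205 = 17950.56 s
Step 4: T in hours = 17950.56 / 3600 = 4.986 hours

4.986


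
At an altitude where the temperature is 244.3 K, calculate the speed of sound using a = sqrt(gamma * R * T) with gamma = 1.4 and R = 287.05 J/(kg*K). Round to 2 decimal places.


Step 1: gamma * R * T = 1.4 * 287.05 * 244.3 = 98176.841
Step 2: a = sqrt(98176.841) = 313.33 m/s

313.33


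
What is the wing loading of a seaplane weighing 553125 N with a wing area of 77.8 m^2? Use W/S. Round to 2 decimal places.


Step 1: Wing loading = W / S = 553125 / 77.8
Step 2: Wing loading = 7109.58 N/m^2

7109.58


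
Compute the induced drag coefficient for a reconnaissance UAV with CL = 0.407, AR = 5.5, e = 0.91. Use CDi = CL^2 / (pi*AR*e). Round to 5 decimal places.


Step 1: CL^2 = 0.407^2 = 0.165649
Step 2: pi * AR * e = 3.14159 * 5.5 * 0.91 = 15.723671
Step 3: CDi = 0.165649 / 15.723671 = 0.01054

0.01054


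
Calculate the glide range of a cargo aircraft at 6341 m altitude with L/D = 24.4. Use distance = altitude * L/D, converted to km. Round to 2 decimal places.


Step 1: Glide distance = altitude * L/D = 6341 * 24.4 = 154720.4 m
Step 2: Convert to km: 154720.4 / 1000 = 154.72 km

154.72


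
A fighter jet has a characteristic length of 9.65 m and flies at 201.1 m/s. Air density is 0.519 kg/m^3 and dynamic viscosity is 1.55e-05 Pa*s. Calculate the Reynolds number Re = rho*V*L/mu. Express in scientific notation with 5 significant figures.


Step 1: Numerator = rho * V * L = 0.519 * 201.1 * 9.65 = 1007.179185
Step 2: Re = 1007.179185 / 1.55e-05
Step 3: Re = 6.4979e+07

6.4979e+07


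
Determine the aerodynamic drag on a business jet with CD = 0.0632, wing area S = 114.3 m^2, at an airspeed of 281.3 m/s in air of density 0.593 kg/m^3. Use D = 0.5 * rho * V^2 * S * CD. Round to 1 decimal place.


Step 1: Dynamic pressure q = 0.5 * 0.593 * 281.3^2 = 23461.9531 Pa
Step 2: Drag D = q * S * CD = 23461.9531 * 114.3 * 0.0632
Step 3: D = 169483.5 N

169483.5


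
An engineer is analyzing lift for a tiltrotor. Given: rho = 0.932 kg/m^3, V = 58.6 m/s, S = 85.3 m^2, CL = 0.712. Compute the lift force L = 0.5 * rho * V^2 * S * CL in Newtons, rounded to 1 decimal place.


Step 1: Calculate dynamic pressure q = 0.5 * 0.932 * 58.6^2 = 0.5 * 0.932 * 3433.96 = 1600.2254 Pa
Step 2: Multiply by wing area and lift coefficient: L = 1600.2254 * 85.3 * 0.712
Step 3: L = 136499.2232 * 0.712 = 97187.4 N

97187.4


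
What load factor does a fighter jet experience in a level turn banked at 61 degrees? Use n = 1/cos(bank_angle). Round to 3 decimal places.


Step 1: Convert 61 degrees to radians = 1.064651
Step 2: cos(61 deg) = 0.48481
Step 3: n = 1 / 0.48481 = 2.063

2.063


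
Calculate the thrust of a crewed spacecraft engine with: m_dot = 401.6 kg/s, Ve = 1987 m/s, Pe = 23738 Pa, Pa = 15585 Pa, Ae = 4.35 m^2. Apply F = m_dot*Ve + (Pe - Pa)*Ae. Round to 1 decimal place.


Step 1: Momentum thrust = m_dot * Ve = 401.6 * 1987 = 797979.2 N
Step 2: Pressure thrust = (Pe - Pa) * Ae = (23738 - 15585) * 4.35 = 35465.55 N
Step 3: Total thrust F = 797979.2 + 35465.55 = 833444.8 N

833444.8


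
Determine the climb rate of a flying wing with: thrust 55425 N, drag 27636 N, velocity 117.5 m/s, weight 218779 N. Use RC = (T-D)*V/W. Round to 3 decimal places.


Step 1: Excess thrust = T - D = 55425 - 27636 = 27789 N
Step 2: Excess power = 27789 * 117.5 = 3265207.5 W
Step 3: RC = 3265207.5 / 218779 = 14.925 m/s

14.925


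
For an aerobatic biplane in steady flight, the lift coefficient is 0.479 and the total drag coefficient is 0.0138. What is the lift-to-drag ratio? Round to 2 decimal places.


Step 1: L/D = CL / CD = 0.479 / 0.0138
Step 2: L/D = 34.71

34.71


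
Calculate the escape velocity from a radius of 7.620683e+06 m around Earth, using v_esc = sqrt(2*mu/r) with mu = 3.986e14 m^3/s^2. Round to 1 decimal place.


Step 1: 2*mu/r = 2 * 3.986e14 / 7.620683e+06 = 104610046.1074
Step 2: v_esc = sqrt(104610046.1074) = 10227.9 m/s

10227.9


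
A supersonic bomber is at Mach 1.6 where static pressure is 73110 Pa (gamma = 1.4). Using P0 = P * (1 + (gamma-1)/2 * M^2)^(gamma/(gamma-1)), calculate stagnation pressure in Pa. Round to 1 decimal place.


Step 1: (gamma-1)/2 * M^2 = 0.2 * 2.56 = 0.512
Step 2: 1 + 0.512 = 1.512
Step 3: Exponent gamma/(gamma-1) = 3.5
Step 4: P0 = 73110 * 1.512^3.5 = 310747.8 Pa

310747.8


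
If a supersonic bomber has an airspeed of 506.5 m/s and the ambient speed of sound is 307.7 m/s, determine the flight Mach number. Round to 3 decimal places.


Step 1: M = V / a = 506.5 / 307.7
Step 2: M = 1.646

1.646


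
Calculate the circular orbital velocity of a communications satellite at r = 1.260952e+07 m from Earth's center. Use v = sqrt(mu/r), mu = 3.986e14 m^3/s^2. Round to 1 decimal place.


Step 1: mu / r = 3.986e14 / 1.260952e+07 = 31611036.7405
Step 2: v = sqrt(31611036.7405) = 5622.4 m/s

5622.4


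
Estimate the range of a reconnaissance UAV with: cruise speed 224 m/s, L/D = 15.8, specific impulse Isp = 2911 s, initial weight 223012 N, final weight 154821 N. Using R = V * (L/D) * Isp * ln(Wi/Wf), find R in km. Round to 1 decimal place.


Step 1: Coefficient = V * (L/D) * Isp = 224 * 15.8 * 2911 = 10302611.2 m
Step 2: Wi/Wf = 223012 / 154821 = 1.440451
Step 3: ln(1.440451) = 0.364956
Step 4: R = 10302611.2 * 0.364956 = 3759999.5 m = 3760.0 km

3760.0


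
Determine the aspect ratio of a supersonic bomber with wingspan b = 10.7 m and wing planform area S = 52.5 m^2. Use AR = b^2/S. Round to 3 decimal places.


Step 1: b^2 = 10.7^2 = 114.49
Step 2: AR = 114.49 / 52.5 = 2.181

2.181


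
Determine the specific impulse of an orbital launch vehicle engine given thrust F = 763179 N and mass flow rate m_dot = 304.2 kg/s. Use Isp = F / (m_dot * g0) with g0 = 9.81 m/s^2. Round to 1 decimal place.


Step 1: m_dot * g0 = 304.2 * 9.81 = 2984.2
Step 2: Isp = 763179 / 2984.2 = 255.7 s

255.7


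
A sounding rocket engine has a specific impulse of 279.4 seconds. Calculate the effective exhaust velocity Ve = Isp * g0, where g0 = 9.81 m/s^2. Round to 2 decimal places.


Step 1: Ve = Isp * g0 = 279.4 * 9.81
Step 2: Ve = 2740.91 m/s

2740.91


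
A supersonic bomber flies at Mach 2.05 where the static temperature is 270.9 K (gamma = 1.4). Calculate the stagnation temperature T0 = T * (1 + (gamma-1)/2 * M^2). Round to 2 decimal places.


Step 1: (gamma-1)/2 = 0.2
Step 2: M^2 = 4.2025
Step 3: 1 + 0.2 * 4.2025 = 1.8405
Step 4: T0 = 270.9 * 1.8405 = 498.59 K

498.59


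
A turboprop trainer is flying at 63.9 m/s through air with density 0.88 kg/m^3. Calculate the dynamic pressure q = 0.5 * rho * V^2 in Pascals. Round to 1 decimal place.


Step 1: V^2 = 63.9^2 = 4083.21
Step 2: q = 0.5 * 0.88 * 4083.21
Step 3: q = 1796.6 Pa

1796.6


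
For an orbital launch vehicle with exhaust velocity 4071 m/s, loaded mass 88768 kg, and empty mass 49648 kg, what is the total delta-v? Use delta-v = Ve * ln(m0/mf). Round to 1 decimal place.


Step 1: Mass ratio m0/mf = 88768 / 49648 = 1.787947
Step 2: ln(1.787947) = 0.581068
Step 3: delta-v = 4071 * 0.581068 = 2365.5 m/s

2365.5


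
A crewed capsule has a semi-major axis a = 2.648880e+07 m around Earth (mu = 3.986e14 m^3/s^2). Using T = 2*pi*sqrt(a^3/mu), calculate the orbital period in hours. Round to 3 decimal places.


Step 1: a^3 / mu = 1.858604e+22 / 3.986e14 = 4.662830e+07
Step 2: sqrt(4.662830e+07) = 6828.4916 s
Step 3: T = 2*pi * 6828.4916 = 42904.68 s
Step 4: T in hours = 42904.68 / 3600 = 11.918 hours

11.918


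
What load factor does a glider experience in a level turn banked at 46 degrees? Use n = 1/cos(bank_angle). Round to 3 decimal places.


Step 1: Convert 46 degrees to radians = 0.802851
Step 2: cos(46 deg) = 0.694658
Step 3: n = 1 / 0.694658 = 1.440

1.440


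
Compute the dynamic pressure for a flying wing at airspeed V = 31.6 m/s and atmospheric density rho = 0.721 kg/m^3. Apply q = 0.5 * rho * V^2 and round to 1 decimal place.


Step 1: V^2 = 31.6^2 = 998.56
Step 2: q = 0.5 * 0.721 * 998.56
Step 3: q = 360.0 Pa

360.0


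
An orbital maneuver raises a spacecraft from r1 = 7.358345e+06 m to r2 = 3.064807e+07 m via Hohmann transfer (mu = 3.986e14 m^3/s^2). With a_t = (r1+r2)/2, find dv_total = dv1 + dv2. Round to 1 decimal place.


Step 1: Transfer semi-major axis a_t = (7.358345e+06 + 3.064807e+07) / 2 = 1.900321e+07 m
Step 2: v1 (circular at r1) = sqrt(mu/r1) = 7360.01 m/s
Step 3: v_t1 = sqrt(mu*(2/r1 - 1/a_t)) = 9346.88 m/s
Step 4: dv1 = |9346.88 - 7360.01| = 1986.87 m/s
Step 5: v2 (circular at r2) = 3606.34 m/s, v_t2 = 2244.11 m/s
Step 6: dv2 = |3606.34 - 2244.11| = 1362.24 m/s
Step 7: Total delta-v = 1986.87 + 1362.24 = 3349.1 m/s

3349.1


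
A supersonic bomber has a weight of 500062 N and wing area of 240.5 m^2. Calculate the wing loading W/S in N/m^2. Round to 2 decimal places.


Step 1: Wing loading = W / S = 500062 / 240.5
Step 2: Wing loading = 2079.26 N/m^2

2079.26


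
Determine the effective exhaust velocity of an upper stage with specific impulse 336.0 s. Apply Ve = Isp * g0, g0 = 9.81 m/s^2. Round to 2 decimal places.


Step 1: Ve = Isp * g0 = 336.0 * 9.81
Step 2: Ve = 3296.16 m/s

3296.16


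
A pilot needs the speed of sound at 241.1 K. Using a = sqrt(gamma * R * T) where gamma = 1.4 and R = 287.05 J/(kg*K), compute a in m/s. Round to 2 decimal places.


Step 1: gamma * R * T = 1.4 * 287.05 * 241.1 = 96890.857
Step 2: a = sqrt(96890.857) = 311.27 m/s

311.27


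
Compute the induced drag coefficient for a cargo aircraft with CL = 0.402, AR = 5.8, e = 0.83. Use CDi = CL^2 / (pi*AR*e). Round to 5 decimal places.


Step 1: CL^2 = 0.402^2 = 0.161604
Step 2: pi * AR * e = 3.14159 * 5.8 * 0.83 = 15.123627
Step 3: CDi = 0.161604 / 15.123627 = 0.01069

0.01069


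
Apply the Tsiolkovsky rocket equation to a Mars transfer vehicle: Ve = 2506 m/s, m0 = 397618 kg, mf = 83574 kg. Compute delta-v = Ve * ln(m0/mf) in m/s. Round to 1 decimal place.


Step 1: Mass ratio m0/mf = 397618 / 83574 = 4.757676
Step 2: ln(4.757676) = 1.559759
Step 3: delta-v = 2506 * 1.559759 = 3908.8 m/s

3908.8


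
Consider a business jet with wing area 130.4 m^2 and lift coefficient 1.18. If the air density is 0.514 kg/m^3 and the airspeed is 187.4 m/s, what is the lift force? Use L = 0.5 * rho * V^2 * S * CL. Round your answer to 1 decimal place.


Step 1: Calculate dynamic pressure q = 0.5 * 0.514 * 187.4^2 = 0.5 * 0.514 * 35118.76 = 9025.5213 Pa
Step 2: Multiply by wing area and lift coefficient: L = 9025.5213 * 130.4 * 1.18
Step 3: L = 1176927.9801 * 1.18 = 1388775.0 N

1388775.0


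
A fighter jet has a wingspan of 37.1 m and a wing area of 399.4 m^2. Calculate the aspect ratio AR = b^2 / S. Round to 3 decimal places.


Step 1: b^2 = 37.1^2 = 1376.41
Step 2: AR = 1376.41 / 399.4 = 3.446

3.446


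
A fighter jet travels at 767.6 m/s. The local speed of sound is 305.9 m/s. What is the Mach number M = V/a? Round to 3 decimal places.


Step 1: M = V / a = 767.6 / 305.9
Step 2: M = 2.509

2.509


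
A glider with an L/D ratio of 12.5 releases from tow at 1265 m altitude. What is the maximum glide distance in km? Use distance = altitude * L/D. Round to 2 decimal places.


Step 1: Glide distance = altitude * L/D = 1265 * 12.5 = 15812.5 m
Step 2: Convert to km: 15812.5 / 1000 = 15.81 km

15.81


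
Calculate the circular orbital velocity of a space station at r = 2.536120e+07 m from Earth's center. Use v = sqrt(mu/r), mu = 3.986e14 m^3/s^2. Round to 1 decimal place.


Step 1: mu / r = 3.986e14 / 2.536120e+07 = 15716921.9122
Step 2: v = sqrt(15716921.9122) = 3964.5 m/s

3964.5


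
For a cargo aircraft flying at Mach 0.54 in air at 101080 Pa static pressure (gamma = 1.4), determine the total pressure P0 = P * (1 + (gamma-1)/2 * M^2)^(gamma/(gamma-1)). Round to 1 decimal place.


Step 1: (gamma-1)/2 * M^2 = 0.2 * 0.2916 = 0.05832
Step 2: 1 + 0.05832 = 1.05832
Step 3: Exponent gamma/(gamma-1) = 3.5
Step 4: P0 = 101080 * 1.05832^3.5 = 123260.7 Pa

123260.7


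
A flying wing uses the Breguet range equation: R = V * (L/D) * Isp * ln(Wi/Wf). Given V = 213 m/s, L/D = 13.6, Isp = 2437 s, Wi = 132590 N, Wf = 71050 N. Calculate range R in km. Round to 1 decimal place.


Step 1: Coefficient = V * (L/D) * Isp = 213 * 13.6 * 2437 = 7059501.6 m
Step 2: Wi/Wf = 132590 / 71050 = 1.866151
Step 3: ln(1.866151) = 0.623878
Step 4: R = 7059501.6 * 0.623878 = 4404266.4 m = 4404.3 km

4404.3


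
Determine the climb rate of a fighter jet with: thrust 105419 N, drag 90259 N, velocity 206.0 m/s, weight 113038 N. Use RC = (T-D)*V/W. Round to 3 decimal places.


Step 1: Excess thrust = T - D = 105419 - 90259 = 15160 N
Step 2: Excess power = 15160 * 206.0 = 3122960.0 W
Step 3: RC = 3122960.0 / 113038 = 27.628 m/s

27.628


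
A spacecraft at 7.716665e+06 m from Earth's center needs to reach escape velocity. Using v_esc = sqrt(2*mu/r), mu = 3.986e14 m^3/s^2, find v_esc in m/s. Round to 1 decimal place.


Step 1: 2*mu/r = 2 * 3.986e14 / 7.716665e+06 = 103308877.6045
Step 2: v_esc = sqrt(103308877.6045) = 10164.1 m/s

10164.1


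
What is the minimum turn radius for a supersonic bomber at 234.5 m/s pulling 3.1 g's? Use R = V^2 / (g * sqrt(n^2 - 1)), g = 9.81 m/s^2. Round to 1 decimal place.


Step 1: V^2 = 234.5^2 = 54990.25
Step 2: n^2 - 1 = 3.1^2 - 1 = 8.61
Step 3: sqrt(8.61) = 2.93428
Step 4: R = 54990.25 / (9.81 * 2.93428) = 1910.4 m

1910.4


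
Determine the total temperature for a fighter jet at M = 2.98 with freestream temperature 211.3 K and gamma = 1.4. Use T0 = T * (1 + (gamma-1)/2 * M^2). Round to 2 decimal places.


Step 1: (gamma-1)/2 = 0.2
Step 2: M^2 = 8.8804
Step 3: 1 + 0.2 * 8.8804 = 2.77608
Step 4: T0 = 211.3 * 2.77608 = 586.59 K

586.59


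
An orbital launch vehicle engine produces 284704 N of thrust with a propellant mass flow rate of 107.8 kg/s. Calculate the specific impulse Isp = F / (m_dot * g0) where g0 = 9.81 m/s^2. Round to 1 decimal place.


Step 1: m_dot * g0 = 107.8 * 9.81 = 1057.52
Step 2: Isp = 284704 / 1057.52 = 269.2 s

269.2


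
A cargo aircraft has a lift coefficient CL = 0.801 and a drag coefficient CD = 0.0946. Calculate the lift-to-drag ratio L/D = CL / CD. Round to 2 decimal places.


Step 1: L/D = CL / CD = 0.801 / 0.0946
Step 2: L/D = 8.47

8.47


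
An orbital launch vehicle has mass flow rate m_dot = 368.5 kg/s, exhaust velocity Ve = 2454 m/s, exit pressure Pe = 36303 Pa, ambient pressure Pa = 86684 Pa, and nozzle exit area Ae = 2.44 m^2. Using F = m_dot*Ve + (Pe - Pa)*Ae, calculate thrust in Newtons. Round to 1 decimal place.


Step 1: Momentum thrust = m_dot * Ve = 368.5 * 2454 = 904299.0 N
Step 2: Pressure thrust = (Pe - Pa) * Ae = (36303 - 86684) * 2.44 = -122929.64 N
Step 3: Total thrust F = 904299.0 + -122929.64 = 781369.4 N

781369.4


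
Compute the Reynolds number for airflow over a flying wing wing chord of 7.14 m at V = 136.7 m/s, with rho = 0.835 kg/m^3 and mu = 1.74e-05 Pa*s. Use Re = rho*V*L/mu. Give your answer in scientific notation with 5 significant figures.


Step 1: Numerator = rho * V * L = 0.835 * 136.7 * 7.14 = 814.99173
Step 2: Re = 814.99173 / 1.74e-05
Step 3: Re = 4.6839e+07

4.6839e+07


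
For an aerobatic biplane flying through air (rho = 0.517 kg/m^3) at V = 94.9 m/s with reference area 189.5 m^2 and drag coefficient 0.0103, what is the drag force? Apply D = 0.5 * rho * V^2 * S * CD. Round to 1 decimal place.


Step 1: Dynamic pressure q = 0.5 * 0.517 * 94.9^2 = 2328.0536 Pa
Step 2: Drag D = q * S * CD = 2328.0536 * 189.5 * 0.0103
Step 3: D = 4544.0 N

4544.0


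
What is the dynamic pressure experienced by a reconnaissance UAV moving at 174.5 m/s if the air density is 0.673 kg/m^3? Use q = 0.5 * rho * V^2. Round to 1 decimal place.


Step 1: V^2 = 174.5^2 = 30450.25
Step 2: q = 0.5 * 0.673 * 30450.25
Step 3: q = 10246.5 Pa

10246.5


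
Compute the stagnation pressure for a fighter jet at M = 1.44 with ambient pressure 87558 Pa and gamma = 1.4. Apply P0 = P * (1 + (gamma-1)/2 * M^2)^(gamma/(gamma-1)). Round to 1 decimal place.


Step 1: (gamma-1)/2 * M^2 = 0.2 * 2.0736 = 0.41472
Step 2: 1 + 0.41472 = 1.41472
Step 3: Exponent gamma/(gamma-1) = 3.5
Step 4: P0 = 87558 * 1.41472^3.5 = 294878.1 Pa

294878.1


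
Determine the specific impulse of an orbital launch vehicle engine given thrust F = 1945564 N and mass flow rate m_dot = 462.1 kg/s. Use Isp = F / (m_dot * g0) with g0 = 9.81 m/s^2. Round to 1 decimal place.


Step 1: m_dot * g0 = 462.1 * 9.81 = 4533.2
Step 2: Isp = 1945564 / 4533.2 = 429.2 s

429.2


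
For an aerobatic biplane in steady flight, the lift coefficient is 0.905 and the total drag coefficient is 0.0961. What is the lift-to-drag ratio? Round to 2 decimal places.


Step 1: L/D = CL / CD = 0.905 / 0.0961
Step 2: L/D = 9.42

9.42
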